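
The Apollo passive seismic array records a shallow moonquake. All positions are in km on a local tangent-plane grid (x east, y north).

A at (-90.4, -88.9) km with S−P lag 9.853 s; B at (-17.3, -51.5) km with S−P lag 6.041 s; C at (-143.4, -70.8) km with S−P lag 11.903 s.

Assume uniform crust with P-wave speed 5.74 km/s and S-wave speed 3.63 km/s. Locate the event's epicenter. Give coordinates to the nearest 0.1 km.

Distance from S−P lag: d = Δt · v_P v_S / (v_P − v_S) = Δt · (5.74·3.63)/(5.74−3.63) ≈ 9.8750·Δt.
So d_A = 97.30, d_B = 59.65, d_C = 117.54 km.
Circle about each station: (x + 90.4)² + (y + 88.9)² = 97.30²; (x + 17.3)² + (y + 51.5)² = 59.65²; (x + 143.4)² + (y + 70.8)² = 117.54².
Subtracting the A equation from the B and C equations removes the quadratic terms:
146.2 x + 74.8 y = -7214.66
-106.0 x + 36.2 y = 5152.47
Solving the 2×2 system: x ≈ -48.9, y ≈ -0.9 km.

x ≈ -48.9 km, y ≈ -0.9 km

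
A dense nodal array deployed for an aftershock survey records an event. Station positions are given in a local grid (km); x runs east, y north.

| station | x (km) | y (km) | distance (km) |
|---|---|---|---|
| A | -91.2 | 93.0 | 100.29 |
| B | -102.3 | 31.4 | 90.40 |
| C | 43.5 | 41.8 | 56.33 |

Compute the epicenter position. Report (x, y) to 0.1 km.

-11.9 km east, 31.6 km north

Circle about each station: (x + 91.2)² + (y − 93.0)² = 100.29²; (x + 102.3)² + (y − 31.4)² = 90.40²; (x − 43.5)² + (y − 41.8)² = 56.33².
Subtracting pairs of circle equations eliminates x²+y² and gives linear equations (the radical axes):
-22.2 x − 123.2 y = -3629.27
269.4 x − 102.4 y = -6441.93
Solving the 2×2 system: x ≈ -11.9, y ≈ 31.6 km.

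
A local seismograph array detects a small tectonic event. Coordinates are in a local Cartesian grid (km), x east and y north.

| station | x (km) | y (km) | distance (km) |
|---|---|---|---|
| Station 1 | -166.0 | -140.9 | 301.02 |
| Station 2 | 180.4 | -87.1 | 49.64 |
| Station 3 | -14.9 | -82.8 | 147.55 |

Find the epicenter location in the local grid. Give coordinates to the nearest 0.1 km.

Circle about each station: (x + 166.0)² + (y + 140.9)² = 301.02²; (x − 180.4)² + (y + 87.1)² = 49.64²; (x + 14.9)² + (y + 82.8)² = 147.55².
Subtracting pairs of circle equations eliminates x²+y² and gives linear equations (the radical axes):
692.8 x + 107.6 y = 80870.67
302.2 x + 116.2 y = 28511.08
Solving the 2×2 system: x ≈ 131.9, y ≈ -97.7 km.
Check against Station 1 (with the unrounded x, y): √((x + 166.0)²+(y + 140.9)²) = 301.02 ≈ 301.02 km. ✓

(131.9, -97.7)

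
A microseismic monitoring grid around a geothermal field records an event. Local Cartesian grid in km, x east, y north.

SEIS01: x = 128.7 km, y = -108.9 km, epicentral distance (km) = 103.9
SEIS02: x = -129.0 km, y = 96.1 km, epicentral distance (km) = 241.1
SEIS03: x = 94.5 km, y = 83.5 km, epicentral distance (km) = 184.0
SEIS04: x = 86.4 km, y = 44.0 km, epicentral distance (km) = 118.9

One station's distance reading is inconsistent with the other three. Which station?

Solve using three stations at a time. Using SEIS01, SEIS02, SEIS03 (subtract circle equations pairwise → linear system) gives (x, y) ≈ (27.0, -87.7).
Distances from that point to each station vs reported:
  SEIS01: calculated 103.8 vs reported 103.9 → residual 0.1 km
  SEIS02: calculated 241.1 vs reported 241.1 → residual 0.0 km
  SEIS03: calculated 184.0 vs reported 184.0 → residual 0.0 km
  SEIS04: calculated 144.4 vs reported 118.9 → residual 25.5 km
SEIS01, SEIS02, SEIS03 are mutually consistent (residuals ≈ 0); SEIS04 is off by 25.5 km.

SEIS04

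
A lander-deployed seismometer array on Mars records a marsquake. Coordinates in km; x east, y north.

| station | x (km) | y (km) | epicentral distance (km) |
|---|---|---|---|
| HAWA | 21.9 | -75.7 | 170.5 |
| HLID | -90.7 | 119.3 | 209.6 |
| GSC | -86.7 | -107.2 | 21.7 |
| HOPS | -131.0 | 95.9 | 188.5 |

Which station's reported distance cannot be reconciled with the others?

Solve using three stations at a time. Using HLID, GSC, HOPS (subtract circle equations pairwise → linear system) gives (x, y) ≈ (-100.3, -90.1).
Distances from that point to each station vs reported:
  HAWA: calculated 123.0 vs reported 170.5 → residual 47.5 km
  HLID: calculated 209.6 vs reported 209.6 → residual 0.0 km
  GSC: calculated 21.8 vs reported 21.7 → residual 0.1 km
  HOPS: calculated 188.5 vs reported 188.5 → residual 0.0 km
HLID, GSC, HOPS are mutually consistent (residuals ≈ 0); HAWA is off by 47.5 km.

HAWA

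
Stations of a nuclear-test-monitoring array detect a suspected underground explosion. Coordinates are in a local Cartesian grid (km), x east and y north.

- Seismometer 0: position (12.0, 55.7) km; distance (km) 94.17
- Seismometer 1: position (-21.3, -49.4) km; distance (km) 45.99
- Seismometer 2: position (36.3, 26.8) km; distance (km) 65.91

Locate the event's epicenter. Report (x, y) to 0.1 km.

Circle about each station: (x − 12.0)² + (y − 55.7)² = 94.17²; (x + 21.3)² + (y + 49.4)² = 45.99²; (x − 36.3)² + (y − 26.8)² = 65.91².
Subtracting pairs of circle equations eliminates x²+y² and gives linear equations (the radical axes):
-66.6 x − 210.2 y = 6400.47
48.6 x − 57.8 y = 3313.30
Solving the 2×2 system: x ≈ 23.2, y ≈ -37.8 km.

23.2 km east, -37.8 km north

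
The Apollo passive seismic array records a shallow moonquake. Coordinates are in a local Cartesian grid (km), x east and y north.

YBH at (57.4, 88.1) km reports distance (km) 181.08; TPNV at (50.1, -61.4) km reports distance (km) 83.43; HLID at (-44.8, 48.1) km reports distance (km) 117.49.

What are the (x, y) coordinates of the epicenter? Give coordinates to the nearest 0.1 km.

x ≈ -33.0 km, y ≈ -68.8 km

Circle about each station: (x − 57.4)² + (y − 88.1)² = 181.08²; (x − 50.1)² + (y + 61.4)² = 83.43²; (x + 44.8)² + (y − 48.1)² = 117.49².
Subtracting pairs of circle equations eliminates x²+y² and gives linear equations (the radical axes):
-14.6 x − 299.0 y = 21053.00
-204.4 x − 80.0 y = 12250.35
Solving the 2×2 system: x ≈ -33.0, y ≈ -68.8 km.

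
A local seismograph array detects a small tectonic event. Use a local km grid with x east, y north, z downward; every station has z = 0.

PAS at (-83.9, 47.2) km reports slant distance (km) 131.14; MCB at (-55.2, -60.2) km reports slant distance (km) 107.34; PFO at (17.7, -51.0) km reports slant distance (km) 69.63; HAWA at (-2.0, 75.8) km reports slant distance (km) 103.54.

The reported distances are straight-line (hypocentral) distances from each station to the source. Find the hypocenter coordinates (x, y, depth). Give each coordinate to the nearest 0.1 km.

x ≈ 21.1 km, y ≈ -8.7 km, depth ≈ 55.2 km

Each station gives a sphere (x−x_i)² + (y−y_i)² + z² = d_i² (stations at z=0).
Subtracting the PAS sphere from MCB and PFO: z² cancels, leaving linear equations in x and y:
57.4 x − 214.8 y = 3079.85
203.2 x − 196.4 y = 5996.60
Solving: x ≈ 21.103, y ≈ -8.699 km (keep extra digits for the depth step; rounded: 21.1, -8.7).
Then from the PAS sphere: z² = 131.14² − (x + 83.9)² − (y − 47.2)² with x = 21.103, y = -8.699, so z ≈ 55.203 ≈ 55.2 km.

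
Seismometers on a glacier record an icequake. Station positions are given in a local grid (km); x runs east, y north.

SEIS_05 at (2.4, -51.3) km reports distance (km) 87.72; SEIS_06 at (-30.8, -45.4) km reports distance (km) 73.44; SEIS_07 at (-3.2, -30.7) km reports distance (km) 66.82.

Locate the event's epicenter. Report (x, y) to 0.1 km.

Circle about each station: (x − 2.4)² + (y + 51.3)² = 87.72²; (x + 30.8)² + (y + 45.4)² = 73.44²; (x + 3.2)² + (y + 30.7)² = 66.82².
Subtracting the SEIS_05 equation from the SEIS_06 and SEIS_07 equations removes the quadratic terms:
-66.4 x + 11.8 y = 2673.71
-11.2 x + 41.2 y = 1545.17
Solving the 2×2 system: x ≈ -35.3, y ≈ 27.9 km.
Check against SEIS_05 (with the unrounded x, y): √((x − 2.4)²+(y + 51.3)²) = 87.72 ≈ 87.72 km. ✓

-35.3 km east, 27.9 km north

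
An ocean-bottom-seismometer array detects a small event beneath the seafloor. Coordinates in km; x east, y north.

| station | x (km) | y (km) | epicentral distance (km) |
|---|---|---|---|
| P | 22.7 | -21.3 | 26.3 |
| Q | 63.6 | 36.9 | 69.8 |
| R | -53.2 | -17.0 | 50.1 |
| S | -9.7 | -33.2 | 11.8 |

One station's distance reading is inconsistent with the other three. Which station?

Q

Solve using three stations at a time. Using P, R, S (subtract circle equations pairwise → linear system) gives (x, y) ≈ (-3.5, -23.2).
Distances from that point to each station vs reported:
  P: calculated 26.3 vs reported 26.3 → residual 0.0 km
  Q: calculated 90.1 vs reported 69.8 → residual 20.3 km
  R: calculated 50.1 vs reported 50.1 → residual 0.0 km
  S: calculated 11.7 vs reported 11.8 → residual 0.1 km
P, R, S are mutually consistent (residuals ≈ 0); Q is off by 20.3 km.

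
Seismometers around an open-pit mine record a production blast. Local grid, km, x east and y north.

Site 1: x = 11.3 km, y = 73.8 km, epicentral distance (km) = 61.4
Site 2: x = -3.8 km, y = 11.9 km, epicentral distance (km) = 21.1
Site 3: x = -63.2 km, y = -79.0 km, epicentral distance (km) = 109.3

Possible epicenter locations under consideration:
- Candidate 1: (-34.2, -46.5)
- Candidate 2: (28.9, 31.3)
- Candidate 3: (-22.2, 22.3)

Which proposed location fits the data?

For each candidate, compare |candidate − station| to the reported distance:
Candidate 1: residuals Site 1 67.2, Site 2 44.7, Site 3 65.7 → max 67.2 km
Candidate 2: residuals Site 1 15.4, Site 2 16.9, Site 3 34.4 → max 34.4 km
Candidate 3: residuals Site 1 0.0, Site 2 0.0, Site 3 0.0 → max 0.0 km
Only Candidate 3 has all residuals ≈ 0.

Candidate 3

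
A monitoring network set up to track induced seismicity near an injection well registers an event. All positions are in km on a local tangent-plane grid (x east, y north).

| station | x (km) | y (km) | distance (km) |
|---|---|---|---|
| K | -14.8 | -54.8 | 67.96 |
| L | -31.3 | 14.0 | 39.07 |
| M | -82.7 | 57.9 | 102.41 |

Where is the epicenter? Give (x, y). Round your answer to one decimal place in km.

Circle about each station: (x + 14.8)² + (y + 54.8)² = 67.96²; (x + 31.3)² + (y − 14.0)² = 39.07²; (x + 82.7)² + (y − 57.9)² = 102.41².
Subtracting the K equation from the L and M equations removes the quadratic terms:
-33.0 x + 137.6 y = 1045.71
-135.8 x + 225.4 y = 1100.37
Solving the 2×2 system: x ≈ 7.5, y ≈ 9.4 km.
Check against K (with the unrounded x, y): √((x + 14.8)²+(y + 54.8)²) = 67.96 ≈ 67.96 km. ✓

7.5 km east, 9.4 km north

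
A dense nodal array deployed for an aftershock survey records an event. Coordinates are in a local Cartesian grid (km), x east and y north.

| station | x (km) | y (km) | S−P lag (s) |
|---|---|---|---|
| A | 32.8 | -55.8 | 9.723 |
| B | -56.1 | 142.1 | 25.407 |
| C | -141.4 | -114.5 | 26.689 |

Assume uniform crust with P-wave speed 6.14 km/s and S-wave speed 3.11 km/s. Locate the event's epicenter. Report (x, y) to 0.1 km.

Distance from S−P lag: d = Δt · v_P v_S / (v_P − v_S) = Δt · (6.14·3.11)/(6.14−3.11) ≈ 6.3021·Δt.
So d_A = 61.28, d_B = 160.12, d_C = 168.20 km.
Circle about each station: (x − 32.8)² + (y + 55.8)² = 61.28²; (x + 56.1)² + (y − 142.1)² = 160.12²; (x + 141.4)² + (y + 114.5)² = 168.20².
Subtracting pairs of circle equations eliminates x²+y² and gives linear equations (the radical axes):
-177.8 x + 395.8 y = -2733.04
-348.4 x − 117.4 y = 4378.73
Solving the 2×2 system: x ≈ -8.9, y ≈ -10.9 km.

x ≈ -8.9 km, y ≈ -10.9 km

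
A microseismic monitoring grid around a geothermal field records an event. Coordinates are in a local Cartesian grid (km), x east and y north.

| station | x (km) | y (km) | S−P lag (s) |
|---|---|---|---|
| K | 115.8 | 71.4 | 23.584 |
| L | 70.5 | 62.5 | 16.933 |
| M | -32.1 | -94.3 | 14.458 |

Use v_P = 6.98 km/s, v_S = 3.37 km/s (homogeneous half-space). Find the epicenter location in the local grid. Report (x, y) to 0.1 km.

x ≈ -19.8 km, y ≈ -0.9 km

Distance from S−P lag: d = Δt · v_P v_S / (v_P − v_S) = Δt · (6.98·3.37)/(6.98−3.37) ≈ 6.5160·Δt.
So d_K = 153.67, d_L = 110.33, d_M = 94.21 km.
Circle about each station: (x − 115.8)² + (y − 71.4)² = 153.67²; (x − 70.5)² + (y − 62.5)² = 110.33²; (x + 32.1)² + (y + 94.3)² = 94.21².
Subtracting the K equation from the L and M equations removes the quadratic terms:
-90.6 x − 17.8 y = 1810.66
-295.8 x − 331.4 y = 6154.24
Solving the 2×2 system: x ≈ -19.8, y ≈ -0.9 km.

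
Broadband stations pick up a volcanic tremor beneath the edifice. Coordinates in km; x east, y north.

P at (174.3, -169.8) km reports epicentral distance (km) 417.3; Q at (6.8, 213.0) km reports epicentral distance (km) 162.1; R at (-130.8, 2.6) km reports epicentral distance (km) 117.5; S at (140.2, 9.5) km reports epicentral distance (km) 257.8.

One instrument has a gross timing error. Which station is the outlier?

Solve using three stations at a time. Using P, Q, R (subtract circle equations pairwise → linear system) gives (x, y) ≈ (-126.0, 120.0).
Distances from that point to each station vs reported:
  P: calculated 417.3 vs reported 417.3 → residual 0.0 km
  Q: calculated 162.1 vs reported 162.1 → residual 0.0 km
  R: calculated 117.5 vs reported 117.5 → residual 0.0 km
  S: calculated 288.2 vs reported 257.8 → residual 30.4 km
P, Q, R are mutually consistent (residuals ≈ 0); S is off by 30.4 km.

S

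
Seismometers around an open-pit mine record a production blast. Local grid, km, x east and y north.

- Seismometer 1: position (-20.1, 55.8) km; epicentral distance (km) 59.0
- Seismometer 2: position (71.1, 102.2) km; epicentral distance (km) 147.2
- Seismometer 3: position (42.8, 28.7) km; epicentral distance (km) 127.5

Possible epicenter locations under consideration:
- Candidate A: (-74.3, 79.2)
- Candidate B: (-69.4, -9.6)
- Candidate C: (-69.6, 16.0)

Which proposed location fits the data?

For each candidate, compare |candidate − station| to the reported distance:
Candidate A: residuals Seismometer 1 0.0, Seismometer 2 0.0, Seismometer 3 0.0 → max 0.0 km
Candidate B: residuals Seismometer 1 22.9, Seismometer 2 32.4, Seismometer 3 8.9 → max 32.4 km
Candidate C: residuals Seismometer 1 4.5, Seismometer 2 17.8, Seismometer 3 14.4 → max 17.8 km
Only Candidate A has all residuals ≈ 0.

Candidate A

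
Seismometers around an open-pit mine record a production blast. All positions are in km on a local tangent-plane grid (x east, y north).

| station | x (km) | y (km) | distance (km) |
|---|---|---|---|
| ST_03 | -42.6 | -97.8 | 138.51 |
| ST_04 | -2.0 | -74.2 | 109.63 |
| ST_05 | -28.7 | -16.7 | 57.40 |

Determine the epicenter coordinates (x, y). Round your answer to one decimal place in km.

Circle about each station: (x + 42.6)² + (y + 97.8)² = 138.51²; (x + 2.0)² + (y + 74.2)² = 109.63²; (x + 28.7)² + (y + 16.7)² = 57.40².
Subtracting the ST_03 equation from the ST_04 and ST_05 equations removes the quadratic terms:
81.2 x + 47.2 y = 1296.32
27.8 x + 162.2 y = 5613.24
Solving the 2×2 system: x ≈ -4.6, y ≈ 35.4 km.
Check against ST_03 (with the unrounded x, y): √((x + 42.6)²+(y + 97.8)²) = 138.51 ≈ 138.51 km. ✓

x ≈ -4.6 km, y ≈ 35.4 km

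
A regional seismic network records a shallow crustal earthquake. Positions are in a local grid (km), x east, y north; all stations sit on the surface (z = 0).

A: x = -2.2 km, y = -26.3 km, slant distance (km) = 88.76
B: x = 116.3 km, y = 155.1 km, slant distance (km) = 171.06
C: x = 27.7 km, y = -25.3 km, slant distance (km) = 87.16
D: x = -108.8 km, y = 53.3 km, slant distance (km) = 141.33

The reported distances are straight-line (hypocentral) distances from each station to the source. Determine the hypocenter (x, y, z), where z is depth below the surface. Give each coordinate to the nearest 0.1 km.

(15.5, 32.6, 64.0)

Each station gives a sphere (x−x_i)² + (y−y_i)² + z² = d_i² (stations at z=0).
Subtracting the A sphere from B and C: z² cancels, leaving linear equations in x and y:
237.0 x + 362.8 y = 15501.98
59.8 x + 2.0 y = 992.32
Solving: x ≈ 15.504, y ≈ 32.601 km (keep extra digits for the depth step; rounded: 15.5, 32.6).
Then from the A sphere: z² = 88.76² − (x + 2.2)² − (y + 26.3)² with x = 15.504, y = 32.601, so z ≈ 63.997 ≈ 64.0 km.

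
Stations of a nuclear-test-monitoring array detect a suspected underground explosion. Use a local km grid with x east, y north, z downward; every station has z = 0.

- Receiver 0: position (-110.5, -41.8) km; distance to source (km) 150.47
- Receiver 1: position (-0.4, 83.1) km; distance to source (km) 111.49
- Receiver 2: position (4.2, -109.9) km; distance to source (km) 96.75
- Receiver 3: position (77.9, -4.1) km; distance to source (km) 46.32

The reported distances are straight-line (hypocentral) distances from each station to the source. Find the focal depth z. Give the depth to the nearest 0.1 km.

15.9 km

Each station gives a sphere (x−x_i)² + (y−y_i)² + z² = d_i² (stations at z=0).
Subtracting the Receiver 0 sphere from Receiver 1 and Receiver 2: z² cancels, leaving linear equations in x and y:
220.2 x + 249.8 y = 3159.48
229.4 x − 136.2 y = 11418.82
Solving: x ≈ 37.605, y ≈ -20.501 km (keep extra digits for the depth step; rounded: 37.6, -20.5).
Then from the Receiver 0 sphere: z² = 150.47² − (x + 110.5)² − (y + 41.8)² with x = 37.605, y = -20.501, so z ≈ 15.890 ≈ 15.9 km.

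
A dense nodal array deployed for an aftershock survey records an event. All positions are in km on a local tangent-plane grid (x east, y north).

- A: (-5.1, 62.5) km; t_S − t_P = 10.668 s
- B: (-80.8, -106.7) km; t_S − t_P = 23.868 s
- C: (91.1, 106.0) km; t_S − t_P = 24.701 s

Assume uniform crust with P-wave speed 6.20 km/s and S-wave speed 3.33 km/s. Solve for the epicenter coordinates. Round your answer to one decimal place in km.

Distance from S−P lag: d = Δt · v_P v_S / (v_P − v_S) = Δt · (6.20·3.33)/(6.20−3.33) ≈ 7.1937·Δt.
So d_A = 76.74, d_B = 171.70, d_C = 177.69 km.
Circle about each station: (x + 5.1)² + (y − 62.5)² = 76.74²; (x + 80.8)² + (y + 106.7)² = 171.70²; (x − 91.1)² + (y − 106.0)² = 177.69².
Subtracting the A equation from the B and C equations removes the quadratic terms:
-151.4 x − 338.4 y = -9610.59
192.4 x + 87.0 y = -10081.76
Solving the 2×2 system: x ≈ -81.8, y ≈ 65.0 km.
Check against A (with the unrounded x, y): √((x + 5.1)²+(y − 62.5)²) = 76.73 ≈ 76.74 km. ✓

-81.8 km east, 65.0 km north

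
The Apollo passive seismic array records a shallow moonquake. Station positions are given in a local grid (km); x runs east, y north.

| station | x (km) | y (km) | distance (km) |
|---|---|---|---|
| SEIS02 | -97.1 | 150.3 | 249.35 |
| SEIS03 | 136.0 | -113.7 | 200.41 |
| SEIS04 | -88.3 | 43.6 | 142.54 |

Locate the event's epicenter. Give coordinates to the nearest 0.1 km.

Circle about each station: (x + 97.1)² + (y − 150.3)² = 249.35²; (x − 136.0)² + (y + 113.7)² = 200.41²; (x + 88.3)² + (y − 43.6)² = 142.54².
Subtracting the SEIS02 equation from the SEIS03 and SEIS04 equations removes the quadratic terms:
466.2 x − 528.0 y = 21416.44
17.6 x − 213.4 y = 19537.12
Solving the 2×2 system: x ≈ -63.7, y ≈ -96.8 km.

x ≈ -63.7 km, y ≈ -96.8 km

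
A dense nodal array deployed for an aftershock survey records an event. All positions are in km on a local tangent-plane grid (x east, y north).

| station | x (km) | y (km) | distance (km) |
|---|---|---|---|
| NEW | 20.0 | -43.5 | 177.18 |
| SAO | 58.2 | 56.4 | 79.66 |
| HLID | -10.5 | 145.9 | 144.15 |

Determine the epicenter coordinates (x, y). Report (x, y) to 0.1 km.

x ≈ 125.7 km, y ≈ 98.7 km

Circle about each station: (x − 20.0)² + (y + 43.5)² = 177.18²; (x − 58.2)² + (y − 56.4)² = 79.66²; (x + 10.5)² + (y − 145.9)² = 144.15².
Subtracting the NEW equation from the SAO and HLID equations removes the quadratic terms:
76.4 x + 199.8 y = 29322.99
-61.0 x + 378.8 y = 29718.34
Solving the 2×2 system: x ≈ 125.7, y ≈ 98.7 km.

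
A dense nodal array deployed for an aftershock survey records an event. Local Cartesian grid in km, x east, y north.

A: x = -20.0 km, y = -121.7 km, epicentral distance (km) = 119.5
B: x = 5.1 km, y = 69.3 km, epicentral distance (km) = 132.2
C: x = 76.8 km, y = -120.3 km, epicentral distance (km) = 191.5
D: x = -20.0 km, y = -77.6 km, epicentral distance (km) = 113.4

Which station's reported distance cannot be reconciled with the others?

Solve using three stations at a time. Using A, B, C (subtract circle equations pairwise → linear system) gives (x, y) ≈ (-88.7, -23.9).
Distances from that point to each station vs reported:
  A: calculated 119.5 vs reported 119.5 → residual 0.0 km
  B: calculated 132.2 vs reported 132.2 → residual 0.0 km
  C: calculated 191.5 vs reported 191.5 → residual 0.0 km
  D: calculated 87.2 vs reported 113.4 → residual 26.2 km
A, B, C are mutually consistent (residuals ≈ 0); D is off by 26.2 km.

D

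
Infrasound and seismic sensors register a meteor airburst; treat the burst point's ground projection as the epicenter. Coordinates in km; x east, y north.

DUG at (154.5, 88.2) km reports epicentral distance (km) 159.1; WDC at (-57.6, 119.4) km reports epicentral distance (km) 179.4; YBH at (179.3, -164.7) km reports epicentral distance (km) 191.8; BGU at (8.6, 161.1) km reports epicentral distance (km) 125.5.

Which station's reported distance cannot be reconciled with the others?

Solve using three stations at a time. Using DUG, WDC, YBH (subtract circle equations pairwise → linear system) gives (x, y) ≈ (45.3, -27.5).
Distances from that point to each station vs reported:
  DUG: calculated 159.1 vs reported 159.1 → residual 0.0 km
  WDC: calculated 179.4 vs reported 179.4 → residual 0.0 km
  YBH: calculated 191.8 vs reported 191.8 → residual 0.0 km
  BGU: calculated 192.1 vs reported 125.5 → residual 66.6 km
DUG, WDC, YBH are mutually consistent (residuals ≈ 0); BGU is off by 66.6 km.

BGU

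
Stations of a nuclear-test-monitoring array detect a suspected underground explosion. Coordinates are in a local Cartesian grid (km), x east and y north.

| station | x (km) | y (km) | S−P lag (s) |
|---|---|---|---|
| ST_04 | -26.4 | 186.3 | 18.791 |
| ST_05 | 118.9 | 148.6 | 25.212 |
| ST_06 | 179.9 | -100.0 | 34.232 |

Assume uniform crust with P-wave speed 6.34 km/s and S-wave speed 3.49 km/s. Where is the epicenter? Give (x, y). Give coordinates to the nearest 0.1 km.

-45.0 km east, 41.6 km north

Distance from S−P lag: d = Δt · v_P v_S / (v_P − v_S) = Δt · (6.34·3.49)/(6.34−3.49) ≈ 7.7637·Δt.
So d_ST_04 = 145.89, d_ST_05 = 195.74, d_ST_06 = 265.77 km.
Circle about each station: (x + 26.4)² + (y − 186.3)² = 145.89²; (x − 118.9)² + (y − 148.6)² = 195.74²; (x − 179.9)² + (y + 100.0)² = 265.77².
Subtracting pairs of circle equations eliminates x²+y² and gives linear equations (the radical axes):
290.6 x − 75.4 y = -16215.74
412.6 x − 572.6 y = -42390.44
Solving the 2×2 system: x ≈ -45.0, y ≈ 41.6 km.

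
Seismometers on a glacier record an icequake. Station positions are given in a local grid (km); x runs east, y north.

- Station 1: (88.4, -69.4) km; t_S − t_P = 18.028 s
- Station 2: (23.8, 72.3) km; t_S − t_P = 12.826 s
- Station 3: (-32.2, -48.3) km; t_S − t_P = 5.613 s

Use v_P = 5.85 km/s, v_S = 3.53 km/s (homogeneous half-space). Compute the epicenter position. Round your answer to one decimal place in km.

-59.1 km east, -6.2 km north

Distance from S−P lag: d = Δt · v_P v_S / (v_P − v_S) = Δt · (5.85·3.53)/(5.85−3.53) ≈ 8.9011·Δt.
So d_Station 1 = 160.47, d_Station 2 = 114.17, d_Station 3 = 49.96 km.
Circle about each station: (x − 88.4)² + (y + 69.4)² = 160.47²; (x − 23.8)² + (y − 72.3)² = 114.17²; (x + 32.2)² + (y + 48.3)² = 49.96².
Subtracting pairs of circle equations eliminates x²+y² and gives linear equations (the radical axes):
-129.2 x + 283.4 y = 5878.64
-241.2 x + 42.2 y = 13993.43
Solving the 2×2 system: x ≈ -59.1, y ≈ -6.2 km.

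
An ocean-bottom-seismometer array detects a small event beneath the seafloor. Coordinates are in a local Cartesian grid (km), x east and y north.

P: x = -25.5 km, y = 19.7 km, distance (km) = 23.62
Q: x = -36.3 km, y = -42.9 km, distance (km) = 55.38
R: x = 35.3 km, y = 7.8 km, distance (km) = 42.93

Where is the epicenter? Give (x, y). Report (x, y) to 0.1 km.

-7.5 km east, 4.4 km north

Circle about each station: (x + 25.5)² + (y − 19.7)² = 23.62²; (x + 36.3)² + (y + 42.9)² = 55.38²; (x − 35.3)² + (y − 7.8)² = 42.93².
Subtracting the P equation from the Q and R equations removes the quadratic terms:
-21.6 x − 125.2 y = -389.28
121.6 x − 23.8 y = -1016.49
Solving the 2×2 system: x ≈ -7.5, y ≈ 4.4 km.
Check against P (with the unrounded x, y): √((x + 25.5)²+(y − 19.7)²) = 23.62 ≈ 23.62 km. ✓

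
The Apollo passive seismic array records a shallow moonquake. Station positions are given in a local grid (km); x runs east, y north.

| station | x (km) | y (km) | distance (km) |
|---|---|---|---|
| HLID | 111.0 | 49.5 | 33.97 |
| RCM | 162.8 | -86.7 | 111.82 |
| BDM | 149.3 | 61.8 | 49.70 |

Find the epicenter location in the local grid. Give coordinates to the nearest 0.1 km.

Circle about each station: (x − 111.0)² + (y − 49.5)² = 33.97²; (x − 162.8)² + (y + 86.7)² = 111.82²; (x − 149.3)² + (y − 61.8)² = 49.70².
Subtracting the HLID equation from the RCM and BDM equations removes the quadratic terms:
103.6 x − 272.4 y = 7899.73
76.6 x + 24.6 y = 10022.35
Solving the 2×2 system: x ≈ 124.9, y ≈ 18.5 km.
Check against HLID (with the unrounded x, y): √((x − 111.0)²+(y − 49.5)²) = 33.97 ≈ 33.97 km. ✓

124.9 km east, 18.5 km north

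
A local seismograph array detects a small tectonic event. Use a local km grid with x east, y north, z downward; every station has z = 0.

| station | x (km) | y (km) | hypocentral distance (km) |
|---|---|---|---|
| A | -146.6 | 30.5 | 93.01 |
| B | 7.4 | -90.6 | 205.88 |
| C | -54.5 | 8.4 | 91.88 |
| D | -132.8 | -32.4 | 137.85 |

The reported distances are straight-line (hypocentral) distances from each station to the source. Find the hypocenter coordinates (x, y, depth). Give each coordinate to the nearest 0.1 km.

Each station gives a sphere (x−x_i)² + (y−y_i)² + z² = d_i² (stations at z=0).
Subtracting the A sphere from B and C: z² cancels, leaving linear equations in x and y:
308.0 x − 242.2 y = -47894.40
184.2 x − 44.2 y = -19172.07
Solving: x ≈ -81.502, y ≈ 94.103 km (keep extra digits for the depth step; rounded: -81.5, 94.1).
Then from the A sphere: z² = 93.01² − (x + 146.6)² − (y − 30.5)² with x = -81.502, y = 94.103, so z ≈ 19.177 ≈ 19.2 km.
Check against D (with the unrounded solution): distance 137.85 ≈ 137.85 km. ✓

x ≈ -81.5 km, y ≈ 94.1 km, depth ≈ 19.2 km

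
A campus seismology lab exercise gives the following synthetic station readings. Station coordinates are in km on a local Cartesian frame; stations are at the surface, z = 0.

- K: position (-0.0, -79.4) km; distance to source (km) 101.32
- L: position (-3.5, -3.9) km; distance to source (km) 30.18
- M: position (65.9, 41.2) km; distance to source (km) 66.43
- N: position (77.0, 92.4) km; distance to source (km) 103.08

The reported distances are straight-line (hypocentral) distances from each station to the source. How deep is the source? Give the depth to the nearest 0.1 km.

Each station gives a sphere (x−x_i)² + (y−y_i)² + z² = d_i² (stations at z=0).
Subtracting the K sphere from L and M: z² cancels, leaving linear equations in x and y:
-7.0 x + 151.0 y = 3078.01
131.8 x + 241.2 y = 5588.69
Solving: x ≈ 4.700, y ≈ 20.602 km (keep extra digits for the depth step; rounded: 4.7, 20.6).
Then from the K sphere: z² = 101.32² − x² − (y + 79.4)² with x = 4.700, y = 20.602, so z ≈ 15.597 ≈ 15.6 km.
Check against N (with the unrounded solution): distance 103.08 ≈ 103.08 km. ✓

depth ≈ 15.6 km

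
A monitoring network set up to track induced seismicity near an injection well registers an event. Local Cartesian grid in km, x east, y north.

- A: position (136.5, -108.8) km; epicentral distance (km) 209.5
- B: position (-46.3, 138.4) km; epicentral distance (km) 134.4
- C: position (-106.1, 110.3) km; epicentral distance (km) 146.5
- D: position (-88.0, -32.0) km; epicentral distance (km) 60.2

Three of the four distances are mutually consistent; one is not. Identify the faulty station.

Solve using three stations at a time. Using A, B, D (subtract circle equations pairwise → linear system) gives (x, y) ≈ (-39.9, 4.2).
Distances from that point to each station vs reported:
  A: calculated 209.5 vs reported 209.5 → residual 0.0 km
  B: calculated 134.4 vs reported 134.4 → residual 0.0 km
  C: calculated 125.1 vs reported 146.5 → residual 21.4 km
  D: calculated 60.2 vs reported 60.2 → residual 0.0 km
A, B, D are mutually consistent (residuals ≈ 0); C is off by 21.4 km.

C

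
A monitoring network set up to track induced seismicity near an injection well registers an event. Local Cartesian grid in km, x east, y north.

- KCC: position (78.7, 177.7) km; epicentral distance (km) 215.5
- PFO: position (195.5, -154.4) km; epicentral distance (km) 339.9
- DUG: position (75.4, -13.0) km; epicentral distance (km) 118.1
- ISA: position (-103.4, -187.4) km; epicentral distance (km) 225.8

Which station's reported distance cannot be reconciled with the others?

DUG

Solve using three stations at a time. Using KCC, PFO, ISA (subtract circle equations pairwise → linear system) gives (x, y) ≈ (-84.9, 37.6).
Distances from that point to each station vs reported:
  KCC: calculated 215.4 vs reported 215.5 → residual 0.1 km
  PFO: calculated 339.9 vs reported 339.9 → residual 0.0 km
  DUG: calculated 168.1 vs reported 118.1 → residual 50.0 km
  ISA: calculated 225.7 vs reported 225.8 → residual 0.1 km
KCC, PFO, ISA are mutually consistent (residuals ≈ 0); DUG is off by 50.0 km.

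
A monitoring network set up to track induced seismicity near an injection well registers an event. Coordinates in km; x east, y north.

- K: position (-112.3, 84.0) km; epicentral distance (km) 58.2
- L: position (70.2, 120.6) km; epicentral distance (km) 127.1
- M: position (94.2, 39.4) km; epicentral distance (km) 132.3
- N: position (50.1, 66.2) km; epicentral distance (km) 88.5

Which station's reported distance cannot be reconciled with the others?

Solve using three stations at a time. Using L, M, N (subtract circle equations pairwise → linear system) gives (x, y) ≈ (-37.4, 53.0).
Distances from that point to each station vs reported:
  K: calculated 81.1 vs reported 58.2 → residual 22.9 km
  L: calculated 127.1 vs reported 127.1 → residual 0.0 km
  M: calculated 132.3 vs reported 132.3 → residual 0.0 km
  N: calculated 88.5 vs reported 88.5 → residual 0.0 km
L, M, N are mutually consistent (residuals ≈ 0); K is off by 22.9 km.

K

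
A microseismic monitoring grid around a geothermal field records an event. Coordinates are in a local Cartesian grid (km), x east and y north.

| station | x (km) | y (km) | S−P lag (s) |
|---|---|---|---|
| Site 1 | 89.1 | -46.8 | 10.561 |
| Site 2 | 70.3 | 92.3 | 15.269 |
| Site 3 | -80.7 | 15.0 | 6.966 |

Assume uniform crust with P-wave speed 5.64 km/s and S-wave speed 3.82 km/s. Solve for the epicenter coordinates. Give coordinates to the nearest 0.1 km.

Distance from S−P lag: d = Δt · v_P v_S / (v_P − v_S) = Δt · (5.64·3.82)/(5.64−3.82) ≈ 11.8378·Δt.
So d_Site 1 = 125.02, d_Site 2 = 180.75, d_Site 3 = 82.46 km.
Circle about each station: (x − 89.1)² + (y + 46.8)² = 125.02²; (x − 70.3)² + (y − 92.3)² = 180.75²; (x + 80.7)² + (y − 15.0)² = 82.46².
Subtracting the Site 1 equation from the Site 2 and Site 3 equations removes the quadratic terms:
-37.6 x + 278.2 y = -13708.23
-339.6 x + 123.6 y = 5438.79
Solving the 2×2 system: x ≈ -35.7, y ≈ -54.1 km.

-35.7 km east, -54.1 km north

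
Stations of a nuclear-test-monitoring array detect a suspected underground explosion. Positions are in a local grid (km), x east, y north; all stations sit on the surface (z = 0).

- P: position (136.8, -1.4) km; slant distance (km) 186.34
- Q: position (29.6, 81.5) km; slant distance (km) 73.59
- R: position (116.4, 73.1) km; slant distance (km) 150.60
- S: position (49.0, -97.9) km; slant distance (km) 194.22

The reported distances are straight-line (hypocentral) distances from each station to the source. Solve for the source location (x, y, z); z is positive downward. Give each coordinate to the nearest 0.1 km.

Each station gives a sphere (x−x_i)² + (y−y_i)² + z² = d_i² (stations at z=0).
Subtracting the P sphere from Q and R: z² cancels, leaving linear equations in x and y:
-214.4 x + 165.8 y = 18109.32
-40.8 x + 149.0 y = 12218.61
Solving: x ≈ -26.704, y ≈ 74.692 km (keep extra digits for the depth step; rounded: -26.7, 74.7).
Then from the P sphere: z² = 186.34² − (x − 136.8)² − (y + 1.4)² with x = -26.704, y = 74.692, so z ≈ 46.894 ≈ 46.9 km.

x ≈ -26.7 km, y ≈ 74.7 km, depth ≈ 46.9 km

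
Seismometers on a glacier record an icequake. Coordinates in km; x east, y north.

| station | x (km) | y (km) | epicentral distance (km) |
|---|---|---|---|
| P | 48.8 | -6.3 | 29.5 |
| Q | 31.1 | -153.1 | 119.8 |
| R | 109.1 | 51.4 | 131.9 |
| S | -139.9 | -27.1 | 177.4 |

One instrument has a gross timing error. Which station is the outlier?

Solve using three stations at a time. Using P, Q, S (subtract circle equations pairwise → linear system) gives (x, y) ≈ (37.4, -33.5).
Distances from that point to each station vs reported:
  P: calculated 29.5 vs reported 29.5 → residual 0.0 km
  Q: calculated 119.8 vs reported 119.8 → residual 0.0 km
  R: calculated 111.1 vs reported 131.9 → residual 20.8 km
  S: calculated 177.4 vs reported 177.4 → residual 0.0 km
P, Q, S are mutually consistent (residuals ≈ 0); R is off by 20.8 km.

R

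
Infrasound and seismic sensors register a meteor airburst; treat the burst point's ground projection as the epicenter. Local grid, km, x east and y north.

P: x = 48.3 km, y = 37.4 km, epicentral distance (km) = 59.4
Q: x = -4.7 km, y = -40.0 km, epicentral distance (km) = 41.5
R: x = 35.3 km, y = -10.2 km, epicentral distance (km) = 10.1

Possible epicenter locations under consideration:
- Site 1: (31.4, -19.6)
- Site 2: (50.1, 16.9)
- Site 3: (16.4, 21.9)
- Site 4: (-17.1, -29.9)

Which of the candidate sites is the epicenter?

Site 1

For each candidate, compare |candidate − station| to the reported distance:
Site 1: residuals P 0.1, Q 0.0, R 0.1 → max 0.1 km
Site 2: residuals P 38.8, Q 37.5, R 20.8 → max 38.8 km
Site 3: residuals P 23.9, Q 23.9, R 27.2 → max 27.2 km
Site 4: residuals P 34.4, Q 25.5, R 45.9 → max 45.9 km
Only Site 1 has all residuals ≈ 0.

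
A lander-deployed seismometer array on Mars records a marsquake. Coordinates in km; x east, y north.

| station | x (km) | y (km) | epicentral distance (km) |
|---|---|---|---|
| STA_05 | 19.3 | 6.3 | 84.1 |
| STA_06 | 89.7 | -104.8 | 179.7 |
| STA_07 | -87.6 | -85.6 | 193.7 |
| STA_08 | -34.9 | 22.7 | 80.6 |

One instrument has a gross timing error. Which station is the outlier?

STA_05

Solve using three stations at a time. Using STA_06, STA_07, STA_08 (subtract circle equations pairwise → linear system) gives (x, y) ≈ (33.2, 65.8).
Distances from that point to each station vs reported:
  STA_05: calculated 61.1 vs reported 84.1 → residual 23.0 km
  STA_06: calculated 179.7 vs reported 179.7 → residual 0.0 km
  STA_07: calculated 193.7 vs reported 193.7 → residual 0.0 km
  STA_08: calculated 80.6 vs reported 80.6 → residual 0.0 km
STA_06, STA_07, STA_08 are mutually consistent (residuals ≈ 0); STA_05 is off by 23.0 km.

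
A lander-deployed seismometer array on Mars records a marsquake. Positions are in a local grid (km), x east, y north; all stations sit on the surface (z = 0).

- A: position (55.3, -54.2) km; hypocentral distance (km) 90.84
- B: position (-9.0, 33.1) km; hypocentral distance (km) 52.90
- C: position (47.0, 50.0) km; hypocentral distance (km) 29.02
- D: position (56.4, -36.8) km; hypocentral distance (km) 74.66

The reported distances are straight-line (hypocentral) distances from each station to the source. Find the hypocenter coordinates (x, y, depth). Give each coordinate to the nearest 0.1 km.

(39.2, 32.5, 21.8)

Each station gives a sphere (x−x_i)² + (y−y_i)² + z² = d_i² (stations at z=0).
Subtracting the A sphere from B and C: z² cancels, leaving linear equations in x and y:
-128.6 x + 174.6 y = 634.38
-16.6 x + 208.4 y = 6123.02
Solving: x ≈ 39.197, y ≈ 32.503 km (keep extra digits for the depth step; rounded: 39.2, 32.5).
Then from the A sphere: z² = 90.84² − (x − 55.3)² − (y + 54.2)² with x = 39.197, y = 32.503, so z ≈ 21.799 ≈ 21.8 km.
Check against D (with the unrounded solution): distance 74.66 ≈ 74.66 km. ✓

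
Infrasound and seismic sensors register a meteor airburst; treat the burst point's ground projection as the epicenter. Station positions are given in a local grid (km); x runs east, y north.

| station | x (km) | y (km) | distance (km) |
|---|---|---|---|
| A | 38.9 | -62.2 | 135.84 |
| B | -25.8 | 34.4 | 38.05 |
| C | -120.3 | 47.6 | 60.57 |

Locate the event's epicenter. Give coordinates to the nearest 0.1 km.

-63.2 km east, 27.4 km north

Circle about each station: (x − 38.9)² + (y + 62.2)² = 135.84²; (x + 25.8)² + (y − 34.4)² = 38.05²; (x + 120.3)² + (y − 47.6)² = 60.57².
Subtracting the A equation from the B and C equations removes the quadratic terms:
-129.4 x + 193.2 y = 13471.65
-318.4 x + 219.6 y = 26139.58
Solving the 2×2 system: x ≈ -63.2, y ≈ 27.4 km.
Check against A (with the unrounded x, y): √((x − 38.9)²+(y + 62.2)²) = 135.84 ≈ 135.84 km. ✓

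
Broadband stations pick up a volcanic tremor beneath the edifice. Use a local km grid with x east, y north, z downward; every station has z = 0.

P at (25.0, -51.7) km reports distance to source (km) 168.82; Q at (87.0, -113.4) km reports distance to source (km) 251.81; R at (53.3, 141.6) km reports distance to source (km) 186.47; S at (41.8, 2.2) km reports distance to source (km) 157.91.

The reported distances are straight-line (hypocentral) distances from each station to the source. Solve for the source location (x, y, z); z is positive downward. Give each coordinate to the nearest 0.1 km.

(-95.2, 48.4, 63.5)

Each station gives a sphere (x−x_i)² + (y−y_i)² + z² = d_i² (stations at z=0).
Subtracting the P sphere from Q and R: z² cancels, leaving linear equations in x and y:
124.0 x − 123.4 y = -17777.41
56.6 x + 386.6 y = 13322.69
Solving: x ≈ -95.201, y ≈ 48.399 km (keep extra digits for the depth step; rounded: -95.2, 48.4).
Then from the P sphere: z² = 168.82² − (x − 25.0)² − (y + 51.7)² with x = -95.201, y = 48.399, so z ≈ 63.499 ≈ 63.5 km.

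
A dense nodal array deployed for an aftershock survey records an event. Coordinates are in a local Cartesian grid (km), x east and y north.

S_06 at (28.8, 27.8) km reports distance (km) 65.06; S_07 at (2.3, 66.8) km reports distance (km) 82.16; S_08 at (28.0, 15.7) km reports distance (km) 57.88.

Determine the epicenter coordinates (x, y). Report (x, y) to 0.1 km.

Circle about each station: (x − 28.8)² + (y − 27.8)² = 65.06²; (x − 2.3)² + (y − 66.8)² = 82.16²; (x − 28.0)² + (y − 15.7)² = 57.88².
Subtracting the S_06 equation from the S_07 and S_08 equations removes the quadratic terms:
-53.0 x + 78.0 y = 347.79
-1.6 x − 24.2 y = 310.92
Solving the 2×2 system: x ≈ -23.2, y ≈ -11.3 km.
Check against S_06 (with the unrounded x, y): √((x − 28.8)²+(y − 27.8)²) = 65.08 ≈ 65.06 km. ✓

x ≈ -23.2 km, y ≈ -11.3 km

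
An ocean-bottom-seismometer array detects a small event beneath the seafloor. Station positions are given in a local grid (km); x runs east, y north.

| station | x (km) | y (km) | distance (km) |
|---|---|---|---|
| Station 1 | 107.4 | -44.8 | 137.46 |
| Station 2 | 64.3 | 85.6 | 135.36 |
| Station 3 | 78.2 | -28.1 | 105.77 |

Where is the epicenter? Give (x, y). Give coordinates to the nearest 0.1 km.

Circle about each station: (x − 107.4)² + (y + 44.8)² = 137.46²; (x − 64.3)² + (y − 85.6)² = 135.36²; (x − 78.2)² + (y + 28.1)² = 105.77².
Subtracting the Station 1 equation from the Station 2 and Station 3 equations removes the quadratic terms:
-86.2 x + 260.8 y = -1507.03
-58.4 x + 33.4 y = 1071.01
Solving the 2×2 system: x ≈ -26.7, y ≈ -14.6 km.

(-26.7, -14.6)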